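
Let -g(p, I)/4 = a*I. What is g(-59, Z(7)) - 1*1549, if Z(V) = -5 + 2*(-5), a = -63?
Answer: -5329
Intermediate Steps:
Z(V) = -15 (Z(V) = -5 - 10 = -15)
g(p, I) = 252*I (g(p, I) = -(-252)*I = 252*I)
g(-59, Z(7)) - 1*1549 = 252*(-15) - 1*1549 = -3780 - 1549 = -5329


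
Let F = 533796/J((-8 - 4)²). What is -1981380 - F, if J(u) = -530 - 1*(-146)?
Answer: -63359677/32 ≈ -1.9800e+6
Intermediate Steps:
J(u) = -384 (J(u) = -530 + 146 = -384)
F = -44483/32 (F = 533796/(-384) = 533796*(-1/384) = -44483/32 ≈ -1390.1)
-1981380 - F = -1981380 - 1*(-44483/32) = -1981380 + 44483/32 = -63359677/32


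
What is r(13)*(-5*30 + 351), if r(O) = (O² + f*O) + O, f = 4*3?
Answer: 67938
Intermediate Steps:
f = 12
r(O) = O² + 13*O (r(O) = (O² + 12*O) + O = O² + 13*O)
r(13)*(-5*30 + 351) = (13*(13 + 13))*(-5*30 + 351) = (13*26)*(-150 + 351) = 338*201 = 67938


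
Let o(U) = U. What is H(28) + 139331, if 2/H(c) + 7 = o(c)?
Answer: 2925953/21 ≈ 1.3933e+5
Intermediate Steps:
H(c) = 2/(-7 + c)
H(28) + 139331 = 2/(-7 + 28) + 139331 = 2/21 + 139331 = 2925953/21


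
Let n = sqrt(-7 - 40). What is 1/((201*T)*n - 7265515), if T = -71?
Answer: I/(-7265515*I + 14271*sqrt(47)) ≈ -1.3761e-7 + 1.8531e-9*I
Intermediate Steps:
n = I*sqrt(47) (n = sqrt(-47) = I*sqrt(47) ≈ 6.8557*I)
1/((201*T)*n - 7265515) = 1/((201*(-71))*(I*sqrt(47)) - 7265515) = 1/(-14271*I*sqrt(47) - 7265515) = 1/(-7265515 - 14271*I*sqrt(47))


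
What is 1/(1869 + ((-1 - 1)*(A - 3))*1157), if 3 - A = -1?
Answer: -1/445 ≈ -0.0022472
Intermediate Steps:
A = 4 (A = 3 - 1*(-1) = 3 + 1 = 4)
1/(1869 + ((-1 - 1)*(A - 3))*1157) = 1/(1869 + ((-1 - 1)*(4 - 3))*1157) = 1/(1869 - 2*1*1157) = 1/(1869 - 2*1157) = 1/(1869 - 2314) = 1/(-445) = -1/445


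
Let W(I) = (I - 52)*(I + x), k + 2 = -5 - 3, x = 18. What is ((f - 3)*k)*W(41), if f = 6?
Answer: 19470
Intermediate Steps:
k = -10 (k = -2 + (-5 - 3) = -2 - 8 = -10)
W(I) = (-52 + I)*(18 + I) (W(I) = (I - 52)*(I + 18) = (-52 + I)*(18 + I))
((f - 3)*k)*W(41) = ((6 - 3)*(-10))*(-936 + 41**2 - 34*41) = (3*(-10))*(-936 + 1681 - 1394) = -30*(-649) = 19470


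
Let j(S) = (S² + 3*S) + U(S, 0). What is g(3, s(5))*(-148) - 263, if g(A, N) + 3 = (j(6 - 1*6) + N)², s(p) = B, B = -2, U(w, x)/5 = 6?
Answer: -115851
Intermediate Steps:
U(w, x) = 30 (U(w, x) = 5*6 = 30)
s(p) = -2
j(S) = 30 + S² + 3*S (j(S) = (S² + 3*S) + 30 = 30 + S² + 3*S)
g(A, N) = -3 + (30 + N)² (g(A, N) = -3 + ((30 + (6 - 1*6)² + 3*(6 - 1*6)) + N)² = -3 + ((30 + (6 - 6)² + 3*(6 - 6)) + N)² = -3 + ((30 + 0² + 3*0) + N)² = -3 + ((30 + 0 + 0) + N)² = -3 + (30 + N)²)
g(3, s(5))*(-148) - 263 = (-3 + (30 - 2)²)*(-148) - 263 = (-3 + 28²)*(-148) - 263 = (-3 + 784)*(-148) - 263 = 781*(-148) - 263 = -115588 - 263 = -115851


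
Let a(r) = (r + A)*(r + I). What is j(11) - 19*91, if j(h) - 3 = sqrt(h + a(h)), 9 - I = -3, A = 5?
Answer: -1726 + sqrt(379) ≈ -1706.5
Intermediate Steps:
I = 12 (I = 9 - 1*(-3) = 9 + 3 = 12)
a(r) = (5 + r)*(12 + r) (a(r) = (r + 5)*(r + 12) = (5 + r)*(12 + r))
j(h) = 3 + sqrt(60 + h**2 + 18*h) (j(h) = 3 + sqrt(h + (60 + h**2 + 17*h)) = 3 + sqrt(60 + h**2 + 18*h))
j(11) - 19*91 = (3 + sqrt(60 + 11**2 + 18*11)) - 19*91 = (3 + sqrt(60 + 121 + 198)) - 1729 = (3 + sqrt(379)) - 1729 = -1726 + sqrt(379)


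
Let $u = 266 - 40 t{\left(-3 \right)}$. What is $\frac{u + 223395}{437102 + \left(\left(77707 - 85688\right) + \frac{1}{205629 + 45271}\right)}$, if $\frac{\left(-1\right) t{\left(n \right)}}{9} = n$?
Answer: $\frac{55845572900}{107666458901} \approx 0.51869$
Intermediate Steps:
$t{\left(n \right)} = - 9 n$
$u = -814$ ($u = 266 - 40 \left(\left(-9\right) \left(-3\right)\right) = 266 - 1080 = -814$)
$\frac{u + 223395}{437102 + \left(\left(77707 - 85688\right) + \frac{1}{205629 + 45271}\right)} = \frac{-814 + 223395}{437102 + \left(\left(77707 - 85688\right) + \frac{1}{205629 + 45271}\right)} = \frac{222581}{437102 + \left(\left(77707 - 85688\right) + \frac{1}{250900}\right)} = \frac{222581}{437102 + \left(-7981 + \frac{1}{250900}\right)} = \frac{222581}{437102 - \frac{2002432899}{250900}} = \frac{222581}{\frac{107666458901}{250900}} = 222581 \cdot \frac{250900}{107666458901} = \frac{55845572900}{107666458901}$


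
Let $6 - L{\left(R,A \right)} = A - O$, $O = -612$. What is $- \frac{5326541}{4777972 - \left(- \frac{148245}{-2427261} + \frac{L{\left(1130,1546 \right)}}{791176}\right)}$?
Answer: $- \frac{426209980315592099}{382315526567234056} \approx -1.1148$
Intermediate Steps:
$L{\left(R,A \right)} = -606 - A$ ($L{\left(R,A \right)} = 6 - \left(A - -612\right) = 6 - \left(A + 612\right) = 6 - \left(612 + A\right) = -606 - A$)
$- \frac{5326541}{4777972 - \left(- \frac{148245}{-2427261} + \frac{L{\left(1130,1546 \right)}}{791176}\right)} = - \frac{5326541}{4777972 - \left(- \frac{148245}{-2427261} + \frac{-606 - 1546}{791176}\right)} = - \frac{5326541}{4777972 - \left(\left(-148245\right) \left(- \frac{1}{2427261}\right) + \left(-606 - 1546\right) \frac{1}{791176}\right)} = - \frac{5326541}{4777972 - \left(\frac{49415}{809087} - \frac{269}{98897}\right)} = - \frac{5326541}{4777972 - \frac{4669350852}{80016277039}} = - \frac{5326541}{\frac{382315526567234056}{80016277039}} = \left(-5326541\right) \frac{80016277039}{382315526567234056} = - \frac{426209980315592099}{382315526567234056}$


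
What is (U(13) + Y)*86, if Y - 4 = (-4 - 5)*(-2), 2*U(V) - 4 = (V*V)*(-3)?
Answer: -19737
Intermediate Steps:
U(V) = 2 - 3*V²/2 (U(V) = 2 + ((V*V)*(-3))/2 = 2 + (V²*(-3))/2 = 2 + (-3*V²)/2 = 2 - 3*V²/2)
Y = 22 (Y = 4 + (-4 - 5)*(-2) = 4 - 9*(-2) = 4 + 18 = 22)
(U(13) + Y)*86 = ((2 - 3/2*13²) + 22)*86 = ((2 - 3/2*169) + 22)*86 = ((2 - 507/2) + 22)*86 = (-503/2 + 22)*86 = -459/2*86 = -19737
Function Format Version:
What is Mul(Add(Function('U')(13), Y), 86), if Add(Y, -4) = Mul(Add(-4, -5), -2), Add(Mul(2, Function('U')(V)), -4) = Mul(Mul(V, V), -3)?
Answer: -19737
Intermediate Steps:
Function('U')(V) = Add(2, Mul(Rational(-3, 2), Pow(V, 2))) (Function('U')(V) = Add(2, Mul(Rational(1, 2), Mul(Mul(V, V), -3))) = Add(2, Mul(Rational(1, 2), Mul(Pow(V, 2), -3))) = Add(2, Mul(Rational(1, 2), Mul(-3, Pow(V, 2)))) = Add(2, Mul(Rational(-3, 2), Pow(V, 2))))
Y = 22 (Y = Add(4, Mul(Add(-4, -5), -2)) = Add(4, Mul(-9, -2)) = Add(4, 18) = 22)
Mul(Add(Function('U')(13), Y), 86) = Mul(Add(Add(2, Mul(Rational(-3, 2), Pow(13, 2))), 22), 86) = Mul(Add(Add(2, Mul(Rational(-3, 2), 169)), 22), 86) = Mul(Add(Add(2, Rational(-507, 2)), 22), 86) = Mul(Add(Rational(-503, 2), 22), 86) = Mul(Rational(-459, 2), 86) = -19737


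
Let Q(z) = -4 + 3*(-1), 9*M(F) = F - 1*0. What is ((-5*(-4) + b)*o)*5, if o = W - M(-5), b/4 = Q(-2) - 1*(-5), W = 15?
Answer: 2800/3 ≈ 933.33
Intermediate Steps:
M(F) = F/9 (M(F) = (F - 1*0)/9 = (F + 0)/9 = F/9)
Q(z) = -7 (Q(z) = -4 - 3 = -7)
b = -8 (b = 4*(-7 - 1*(-5)) = 4*(-7 + 5) = 4*(-2) = -8)
o = 140/9 (o = 15 - (-5)/9 = 15 - 1*(-5/9) = 15 + 5/9 = 140/9 ≈ 15.556)
((-5*(-4) + b)*o)*5 = ((-5*(-4) - 8)*(140/9))*5 = ((20 - 8)*(140/9))*5 = (12*(140/9))*5 = (560/3)*5 = 2800/3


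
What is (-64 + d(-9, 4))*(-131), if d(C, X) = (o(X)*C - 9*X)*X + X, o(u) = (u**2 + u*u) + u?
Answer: 196500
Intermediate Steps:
o(u) = u + 2*u**2 (o(u) = (u**2 + u**2) + u = 2*u**2 + u = u + 2*u**2)
d(C, X) = X + X*(-9*X + C*X*(1 + 2*X)) (d(C, X) = ((X*(1 + 2*X))*C - 9*X)*X + X = (C*X*(1 + 2*X) - 9*X)*X + X = (-9*X + C*X*(1 + 2*X))*X + X = X*(-9*X + C*X*(1 + 2*X)) + X = X + X*(-9*X + C*X*(1 + 2*X)))
(-64 + d(-9, 4))*(-131) = (-64 + 4*(1 - 9*4 - 9*4*(1 + 2*4)))*(-131) = (-64 + 4*(1 - 36 - 9*4*(1 + 8)))*(-131) = (-64 + 4*(1 - 36 - 9*4*9))*(-131) = (-64 + 4*(1 - 36 - 324))*(-131) = (-64 + 4*(-359))*(-131) = (-64 - 1436)*(-131) = -1500*(-131) = 196500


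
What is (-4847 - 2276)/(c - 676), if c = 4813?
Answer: -7123/4137 ≈ -1.7218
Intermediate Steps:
(-4847 - 2276)/(c - 676) = (-4847 - 2276)/(4813 - 676) = -7123/4137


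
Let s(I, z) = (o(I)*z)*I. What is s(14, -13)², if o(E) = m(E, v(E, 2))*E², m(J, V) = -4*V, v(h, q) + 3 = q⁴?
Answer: 3440817243136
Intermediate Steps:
v(h, q) = -3 + q⁴
o(E) = -52*E² (o(E) = (-4*(-3 + 2⁴))*E² = (-4*(-3 + 16))*E² = (-4*13)*E² = -52*E²)
s(I, z) = -52*z*I³ (s(I, z) = ((-52*I²)*z)*I = (-52*z*I²)*I = -52*z*I³)
s(14, -13)² = (-52*(-13)*14³)² = (-52*(-13)*2744)² = 1854944² = 3440817243136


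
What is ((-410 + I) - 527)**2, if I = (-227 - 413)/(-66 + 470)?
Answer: 8986471209/10201 ≈ 8.8094e+5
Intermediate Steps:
I = -160/101 (I = -640/404 = -640*1/404 = -160/101 ≈ -1.5842)
((-410 + I) - 527)**2 = ((-410 - 160/101) - 527)**2 = (-41570/101 - 527)**2 = (-94797/101)**2 = 8986471209/10201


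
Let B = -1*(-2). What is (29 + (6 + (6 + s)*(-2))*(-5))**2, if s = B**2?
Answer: 9801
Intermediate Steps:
B = 2
s = 4 (s = 2**2 = 4)
(29 + (6 + (6 + s)*(-2))*(-5))**2 = (29 + (6 + (6 + 4)*(-2))*(-5))**2 = (29 + (6 + 10*(-2))*(-5))**2 = (29 + (6 - 20)*(-5))**2 = (29 - 14*(-5))**2 = (29 + 70)**2 = 99**2 = 9801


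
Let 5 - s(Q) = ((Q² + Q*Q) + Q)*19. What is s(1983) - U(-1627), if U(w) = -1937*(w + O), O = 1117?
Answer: -150452524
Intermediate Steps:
s(Q) = 5 - 38*Q² - 19*Q (s(Q) = 5 - ((Q² + Q*Q) + Q)*19 = 5 - ((Q² + Q²) + Q)*19 = 5 - (2*Q² + Q)*19 = 5 - (Q + 2*Q²)*19 = 5 - (19*Q + 38*Q²) = 5 + (-38*Q² - 19*Q) = 5 - 38*Q² - 19*Q)
U(w) = -2163629 - 1937*w (U(w) = -1937*(w + 1117) = -1937*(1117 + w) = -2163629 - 1937*w)
s(1983) - U(-1627) = (5 - 38*1983² - 19*1983) - (-2163629 - 1937*(-1627)) = (5 - 38*3932289 - 37677) - (-2163629 + 3151499) = (5 - 149426982 - 37677) - 1*987870 = -149464654 - 987870 = -150452524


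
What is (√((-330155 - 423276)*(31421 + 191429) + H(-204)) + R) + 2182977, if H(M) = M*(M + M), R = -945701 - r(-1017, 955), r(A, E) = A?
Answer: 1238293 + I*√167902015118 ≈ 1.2383e+6 + 4.0976e+5*I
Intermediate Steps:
R = -944684 (R = -945701 - 1*(-1017) = -945701 + 1017 = -944684)
H(M) = 2*M² (H(M) = M*(2*M) = 2*M²)
(√((-330155 - 423276)*(31421 + 191429) + H(-204)) + R) + 2182977 = (√((-330155 - 423276)*(31421 + 191429) + 2*(-204)²) - 944684) + 2182977 = (√(-753431*222850 + 2*41616) - 944684) + 2182977 = (√(-167902098350 + 83232) - 944684) + 2182977 = (√(-167902015118) - 944684) + 2182977 = (I*√167902015118 - 944684) + 2182977 = (-944684 + I*√167902015118) + 2182977 = 1238293 + I*√167902015118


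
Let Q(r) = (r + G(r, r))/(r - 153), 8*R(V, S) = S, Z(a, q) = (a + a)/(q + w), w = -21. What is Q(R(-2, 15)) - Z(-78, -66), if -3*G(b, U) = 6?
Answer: -62839/35061 ≈ -1.7923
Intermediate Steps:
Z(a, q) = 2*a/(-21 + q) (Z(a, q) = (a + a)/(q - 21) = (2*a)/(-21 + q) = 2*a/(-21 + q))
G(b, U) = -2 (G(b, U) = -⅓*6 = -2)
R(V, S) = S/8
Q(r) = (-2 + r)/(-153 + r) (Q(r) = (r - 2)/(r - 153) = (-2 + r)/(-153 + r))
Q(R(-2, 15)) - Z(-78, -66) = (-2 + (⅛)*15)/(-153 + (⅛)*15) - 2*(-78)/(-21 - 66) = (-2 + 15/8)/(-153 + 15/8) - 2*(-78)/(-87) = -⅛/(-1209/8) - 2*(-78)*(-1)/87 = -8/1209*(-⅛) - 1*52/29 = 1/1209 - 52/29 = -62839/35061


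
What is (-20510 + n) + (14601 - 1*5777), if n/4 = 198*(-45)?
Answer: -47326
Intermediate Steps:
n = -35640 (n = 4*(198*(-45)) = 4*(-8910) = -35640)
(-20510 + n) + (14601 - 1*5777) = (-20510 - 35640) + (14601 - 1*5777) = -56150 + (14601 - 5777) = -56150 + 8824 = -47326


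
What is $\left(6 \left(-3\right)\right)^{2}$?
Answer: $324$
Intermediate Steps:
$\left(6 \left(-3\right)\right)^{2} = \left(-18\right)^{2} = 324$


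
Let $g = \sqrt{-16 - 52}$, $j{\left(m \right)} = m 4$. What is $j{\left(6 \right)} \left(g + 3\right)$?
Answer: $72 + 48 i \sqrt{17} \approx 72.0 + 197.91 i$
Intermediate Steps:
$j{\left(m \right)} = 4 m$
$g = 2 i \sqrt{17}$ ($g = \sqrt{-68} = 2 i \sqrt{17} \approx 8.2462 i$)
$j{\left(6 \right)} \left(g + 3\right) = 4 \cdot 6 \left(2 i \sqrt{17} + 3\right) = 24 \left(3 + 2 i \sqrt{17}\right) = 72 + 48 i \sqrt{17}$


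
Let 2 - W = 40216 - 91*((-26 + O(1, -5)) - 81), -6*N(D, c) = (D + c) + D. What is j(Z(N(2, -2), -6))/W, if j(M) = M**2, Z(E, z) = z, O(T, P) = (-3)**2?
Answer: -9/12283 ≈ -0.00073272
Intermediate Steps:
O(T, P) = 9
N(D, c) = -D/3 - c/6 (N(D, c) = -((D + c) + D)/6 = -(c + 2*D)/6 = -D/3 - c/6)
W = -49132 (W = 2 - (40216 - 91*((-26 + 9) - 81)) = 2 - (40216 - 91*(-17 - 81)) = 2 - (40216 - 91*(-98)) = 2 - (40216 - 1*(-8918)) = 2 - (40216 + 8918) = 2 - 1*49134 = 2 - 49134 = -49132)
j(Z(N(2, -2), -6))/W = (-6)**2/(-49132) = 36*(-1/49132) = -9/12283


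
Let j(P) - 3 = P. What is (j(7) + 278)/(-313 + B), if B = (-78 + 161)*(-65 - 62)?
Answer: -16/603 ≈ -0.026534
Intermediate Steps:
j(P) = 3 + P
B = -10541 (B = 83*(-127) = -10541)
(j(7) + 278)/(-313 + B) = ((3 + 7) + 278)/(-313 - 10541) = (10 + 278)/(-10854) = 288*(-1/10854) = -16/603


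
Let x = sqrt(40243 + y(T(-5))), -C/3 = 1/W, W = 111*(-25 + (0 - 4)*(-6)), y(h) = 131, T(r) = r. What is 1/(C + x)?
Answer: -37/55272005 + 4107*sqrt(4486)/55272005 ≈ 0.0049761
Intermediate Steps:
W = -111 (W = 111*(-25 - 4*(-6)) = 111*(-25 + 24) = 111*(-1) = -111)
C = 1/37 (C = -3/(-111) = -3*(-1/111) = 1/37 ≈ 0.027027)
x = 3*sqrt(4486) (x = sqrt(40243 + 131) = sqrt(40374) = 3*sqrt(4486) ≈ 200.93)
1/(C + x) = 1/(1/37 + 3*sqrt(4486))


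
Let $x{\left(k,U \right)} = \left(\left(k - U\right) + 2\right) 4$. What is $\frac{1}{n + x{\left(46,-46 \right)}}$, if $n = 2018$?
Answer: $\frac{1}{2394} \approx 0.00041771$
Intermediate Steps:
$x{\left(k,U \right)} = 8 - 4 U + 4 k$ ($x{\left(k,U \right)} = \left(2 + k - U\right) 4 = 8 - 4 U + 4 k$)
$\frac{1}{n + x{\left(46,-46 \right)}} = \frac{1}{2018 + \left(8 - -184 + 4 \cdot 46\right)} = \frac{1}{2018 + \left(8 + 184 + 184\right)} = \frac{1}{2018 + 376} = \frac{1}{2394}$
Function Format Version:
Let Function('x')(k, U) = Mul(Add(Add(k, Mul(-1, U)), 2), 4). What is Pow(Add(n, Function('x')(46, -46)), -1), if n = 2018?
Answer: Rational(1, 2394) ≈ 0.00041771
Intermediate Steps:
Function('x')(k, U) = Add(8, Mul(-4, U), Mul(4, k)) (Function('x')(k, U) = Mul(Add(2, k, Mul(-1, U)), 4) = Add(8, Mul(-4, U), Mul(4, k)))
Pow(Add(n, Function('x')(46, -46)), -1) = Pow(Add(2018, Add(8, Mul(-4, -46), Mul(4, 46))), -1) = Pow(Add(2018, Add(8, 184, 184)), -1) = Pow(Add(2018, 376), -1) = Pow(2394, -1) = Rational(1, 2394)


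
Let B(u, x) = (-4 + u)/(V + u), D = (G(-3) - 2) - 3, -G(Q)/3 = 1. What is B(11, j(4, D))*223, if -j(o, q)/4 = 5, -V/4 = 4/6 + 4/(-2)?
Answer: 669/7 ≈ 95.571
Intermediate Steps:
G(Q) = -3 (G(Q) = -3*1 = -3)
V = 16/3 (V = -4*(4/6 + 4/(-2)) = -4*(4*(⅙) + 4*(-½)) = -4*(⅔ - 2) = -4*(-4/3) = 16/3 ≈ 5.3333)
D = -8 (D = (-3 - 2) - 3 = -5 - 3 = -8)
j(o, q) = -20 (j(o, q) = -4*5 = -20)
B(u, x) = (-4 + u)/(16/3 + u)
B(11, j(4, D))*223 = (3*(-4 + 11)/(16 + 3*11))*223 = (3*7/(16 + 33))*223 = (3*7/49)*223 = (3*(1/49)*7)*223 = (3/7)*223 = 669/7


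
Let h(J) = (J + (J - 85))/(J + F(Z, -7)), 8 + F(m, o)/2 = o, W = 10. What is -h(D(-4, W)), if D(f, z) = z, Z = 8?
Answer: -13/4 ≈ -3.2500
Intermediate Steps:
F(m, o) = -16 + 2*o
h(J) = (-85 + 2*J)/(-30 + J) (h(J) = (J + (J - 85))/(J + (-16 + 2*(-7))) = (J + (-85 + J))/(J + (-16 - 14)) = (-85 + 2*J)/(J - 30) = (-85 + 2*J)/(-30 + J))
-h(D(-4, W)) = -(-85 + 2*10)/(-30 + 10) = -(-85 + 20)/(-20) = -(-1)*(-65)/20 = -1*13/4 = -13/4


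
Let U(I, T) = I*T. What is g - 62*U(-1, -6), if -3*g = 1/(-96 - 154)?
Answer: -278999/750 ≈ -372.00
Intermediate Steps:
g = 1/750 (g = -1/(3*(-96 - 154)) = -⅓/(-250) = -⅓*(-1/250) = 1/750 ≈ 0.0013333)
g - 62*U(-1, -6) = 1/750 - (-62)*(-6) = 1/750 - 62*6 = 1/750 - 372 = -278999/750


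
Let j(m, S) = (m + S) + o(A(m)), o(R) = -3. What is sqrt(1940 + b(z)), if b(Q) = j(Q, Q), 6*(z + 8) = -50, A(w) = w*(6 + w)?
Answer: sqrt(17139)/3 ≈ 43.639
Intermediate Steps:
z = -49/3 (z = -8 + (1/6)*(-50) = -8 - 25/3 = -49/3 ≈ -16.333)
j(m, S) = -3 + S + m (j(m, S) = (m + S) - 3 = (S + m) - 3 = -3 + S + m)
b(Q) = -3 + 2*Q (b(Q) = -3 + Q + Q = -3 + 2*Q)
sqrt(1940 + b(z)) = sqrt(1940 + (-3 + 2*(-49/3))) = sqrt(1940 + (-3 - 98/3)) = sqrt(1940 - 107/3) = sqrt(5713/3) = sqrt(17139)/3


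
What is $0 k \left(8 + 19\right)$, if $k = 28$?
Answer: $0$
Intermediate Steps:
$0 k \left(8 + 19\right) = 0 \cdot 28 \left(8 + 19\right) = 0 \cdot 28 \cdot 27 = 0 \cdot 756 = 0$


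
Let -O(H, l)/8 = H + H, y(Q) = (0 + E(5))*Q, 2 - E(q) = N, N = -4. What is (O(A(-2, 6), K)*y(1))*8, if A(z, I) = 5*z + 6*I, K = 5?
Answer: -19968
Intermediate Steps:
E(q) = 6 (E(q) = 2 - 1*(-4) = 2 + 4 = 6)
y(Q) = 6*Q (y(Q) = (0 + 6)*Q = 6*Q)
O(H, l) = -16*H (O(H, l) = -8*(H + H) = -16*H)
(O(A(-2, 6), K)*y(1))*8 = ((-16*(5*(-2) + 6*6))*(6*1))*8 = (-16*(-10 + 36)*6)*8 = (-16*26*6)*8 = -416*6*8 = -2496*8 = -19968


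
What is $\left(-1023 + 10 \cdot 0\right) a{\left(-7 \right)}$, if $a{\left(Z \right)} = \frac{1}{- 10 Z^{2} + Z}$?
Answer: $\frac{1023}{497} \approx 2.0583$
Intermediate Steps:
$a{\left(Z \right)} = \frac{1}{Z - 10 Z^{2}}$
$\left(-1023 + 10 \cdot 0\right) a{\left(-7 \right)} = \left(-1023 + 10 \cdot 0\right) \left(- \frac{1}{\left(-7\right) \left(-1 + 10 \left(-7\right)\right)}\right) = \left(-1023 + 0\right) \left(\left(-1\right) \left(- \frac{1}{7}\right) \frac{1}{-1 - 70}\right) = - 1023 \left(\left(-1\right) \left(- \frac{1}{7}\right) \frac{1}{-71}\right) = - 1023 \left(\left(-1\right) \left(- \frac{1}{7}\right) \left(- \frac{1}{71}\right)\right) = \left(-1023\right) \left(- \frac{1}{497}\right) = \frac{1023}{497}$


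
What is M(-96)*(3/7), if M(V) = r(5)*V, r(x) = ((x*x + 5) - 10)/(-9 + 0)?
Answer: 640/7 ≈ 91.429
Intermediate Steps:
r(x) = 5/9 - x²/9 (r(x) = ((x² + 5) - 10)/(-9) = ((5 + x²) - 10)*(-⅑) = (-5 + x²)*(-⅑) = 5/9 - x²/9)
M(V) = -20*V/9 (M(V) = (5/9 - ⅑*5²)*V = (5/9 - ⅑*25)*V = (5/9 - 25/9)*V = -20*V/9)
M(-96)*(3/7) = (-20/9*(-96))*(3/7) = 640*(3*(⅐))/3 = (640/3)*(3/7) = 640/7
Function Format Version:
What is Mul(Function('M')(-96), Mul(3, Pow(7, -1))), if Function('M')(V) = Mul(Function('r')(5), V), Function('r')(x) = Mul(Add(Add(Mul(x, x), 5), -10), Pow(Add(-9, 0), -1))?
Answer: Rational(640, 7) ≈ 91.429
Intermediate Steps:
Function('r')(x) = Add(Rational(5, 9), Mul(Rational(-1, 9), Pow(x, 2))) (Function('r')(x) = Mul(Add(Add(Pow(x, 2), 5), -10), Pow(-9, -1)) = Mul(Add(Add(5, Pow(x, 2)), -10), Rational(-1, 9)) = Mul(Add(-5, Pow(x, 2)), Rational(-1, 9)) = Add(Rational(5, 9), Mul(Rational(-1, 9), Pow(x, 2))))
Function('M')(V) = Mul(Rational(-20, 9), V) (Function('M')(V) = Mul(Add(Rational(5, 9), Mul(Rational(-1, 9), Pow(5, 2))), V) = Mul(Add(Rational(5, 9), Mul(Rational(-1, 9), 25)), V) = Mul(Add(Rational(5, 9), Rational(-25, 9)), V) = Mul(Rational(-20, 9), V))
Mul(Function('M')(-96), Mul(3, Pow(7, -1))) = Mul(Mul(Rational(-20, 9), -96), Mul(3, Pow(7, -1))) = Mul(Rational(640, 3), Mul(3, Rational(1, 7))) = Mul(Rational(640, 3), Rational(3, 7)) = Rational(640, 7)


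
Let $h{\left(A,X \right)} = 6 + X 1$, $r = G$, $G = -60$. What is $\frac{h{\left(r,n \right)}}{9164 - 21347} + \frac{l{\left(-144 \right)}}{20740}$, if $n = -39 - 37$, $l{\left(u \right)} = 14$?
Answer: $\frac{811181}{126337710} \approx 0.0064207$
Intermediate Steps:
$r = -60$
$n = -76$
$h{\left(A,X \right)} = 6 + X$
$\frac{h{\left(r,n \right)}}{9164 - 21347} + \frac{l{\left(-144 \right)}}{20740} = \frac{6 - 76}{9164 - 21347} + \frac{14}{20740} = - \frac{70}{-12183} + 14 \cdot \frac{1}{20740} = \left(-70\right) \left(- \frac{1}{12183}\right) + \frac{7}{10370} = \frac{70}{12183} + \frac{7}{10370} = \frac{811181}{126337710}$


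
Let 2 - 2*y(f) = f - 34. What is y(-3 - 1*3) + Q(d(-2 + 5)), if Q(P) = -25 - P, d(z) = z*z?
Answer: -13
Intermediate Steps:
d(z) = z²
y(f) = 18 - f/2 (y(f) = 1 - (f - 34)/2 = 1 - (-34 + f)/2 = 1 + (17 - f/2) = 18 - f/2)
y(-3 - 1*3) + Q(d(-2 + 5)) = (18 - (-3 - 1*3)/2) + (-25 - (-2 + 5)²) = (18 - (-3 - 3)/2) + (-25 - 1*3²) = (18 - ½*(-6)) + (-25 - 1*9) = (18 + 3) + (-25 - 9) = 21 - 34 = -13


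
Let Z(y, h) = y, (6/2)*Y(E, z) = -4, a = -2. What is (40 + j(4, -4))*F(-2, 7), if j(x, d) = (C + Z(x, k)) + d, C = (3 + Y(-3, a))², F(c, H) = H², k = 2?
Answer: 18865/9 ≈ 2096.1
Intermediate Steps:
Y(E, z) = -4/3 (Y(E, z) = (⅓)*(-4) = -4/3)
C = 25/9 (C = (3 - 4/3)² = (5/3)² = 25/9 ≈ 2.7778)
j(x, d) = 25/9 + d + x (j(x, d) = (25/9 + x) + d = 25/9 + d + x)
(40 + j(4, -4))*F(-2, 7) = (40 + (25/9 - 4 + 4))*7² = (40 + 25/9)*49 = (385/9)*49 = 18865/9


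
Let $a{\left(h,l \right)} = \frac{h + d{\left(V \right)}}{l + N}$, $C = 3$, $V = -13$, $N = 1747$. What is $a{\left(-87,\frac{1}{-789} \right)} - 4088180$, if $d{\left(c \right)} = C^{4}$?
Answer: $- \frac{2817536864747}{689191} \approx -4.0882 \cdot 10^{6}$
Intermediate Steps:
$d{\left(c \right)} = 81$ ($d{\left(c \right)} = 3^{4} = 81$)
$a{\left(h,l \right)} = \frac{81 + h}{1747 + l}$ ($a{\left(h,l \right)} = \frac{h + 81}{l + 1747} = \frac{81 + h}{1747 + l}$)
$a{\left(-87,\frac{1}{-789} \right)} - 4088180 = \frac{81 - 87}{1747 + \frac{1}{-789}} - 4088180 = \frac{1}{1747 - \frac{1}{789}} \left(-6\right) - 4088180 = \frac{1}{\frac{1378382}{789}} \left(-6\right) - 4088180 = \frac{789}{1378382} \left(-6\right) - 4088180 = - \frac{2367}{689191} - 4088180 = - \frac{2817536864747}{689191}$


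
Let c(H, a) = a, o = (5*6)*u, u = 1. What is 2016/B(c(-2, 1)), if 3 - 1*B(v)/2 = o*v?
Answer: -112/3 ≈ -37.333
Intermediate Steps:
o = 30 (o = (5*6)*1 = 30*1 = 30)
B(v) = 6 - 60*v
2016/B(c(-2, 1)) = 2016/(6 - 60*1) = 2016/(6 - 60) = 2016/(-54) = 2016*(-1/54) = -112/3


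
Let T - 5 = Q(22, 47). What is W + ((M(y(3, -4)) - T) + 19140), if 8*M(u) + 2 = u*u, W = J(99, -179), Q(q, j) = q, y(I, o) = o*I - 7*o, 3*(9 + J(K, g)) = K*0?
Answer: 76543/4 ≈ 19136.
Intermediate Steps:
J(K, g) = -9 (J(K, g) = -9 + (K*0)/3 = -9 + (1/3)*0 = -9 + 0 = -9)
y(I, o) = -7*o + I*o (y(I, o) = I*o - 7*o = -7*o + I*o)
W = -9
T = 27 (T = 5 + 22 = 27)
M(u) = -1/4 + u**2/8 (M(u) = -1/4 + (u*u)/8 = -1/4 + u**2/8)
W + ((M(y(3, -4)) - T) + 19140) = -9 + (((-1/4 + (-4*(-7 + 3))**2/8) - 1*27) + 19140) = -9 + (((-1/4 + (-4*(-4))**2/8) - 27) + 19140) = -9 + (((-1/4 + (1/8)*16**2) - 27) + 19140) = -9 + (((-1/4 + (1/8)*256) - 27) + 19140) = -9 + (((-1/4 + 32) - 27) + 19140) = -9 + ((127/4 - 27) + 19140) = -9 + (19/4 + 19140) = -9 + 76579/4 = 76543/4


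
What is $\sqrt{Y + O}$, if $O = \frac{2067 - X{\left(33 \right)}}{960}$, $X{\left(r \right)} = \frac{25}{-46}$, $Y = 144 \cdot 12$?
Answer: $\frac{\sqrt{52718475030}}{5520} \approx 41.595$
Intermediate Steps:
$Y = 1728$
$X{\left(r \right)} = - \frac{25}{46}$ ($X{\left(r \right)} = 25 \left(- \frac{1}{46}\right) = - \frac{25}{46}$)
$O = \frac{95107}{44160}$ ($O = \frac{2067 - - \frac{25}{46}}{960} = \left(2067 + \frac{25}{46}\right) \frac{1}{960} = \frac{95107}{46} \cdot \frac{1}{960} = \frac{95107}{44160} \approx 2.1537$)
$\sqrt{Y + O} = \sqrt{1728 + \frac{95107}{44160}} = \sqrt{\frac{76403587}{44160}} = \frac{\sqrt{52718475030}}{5520}$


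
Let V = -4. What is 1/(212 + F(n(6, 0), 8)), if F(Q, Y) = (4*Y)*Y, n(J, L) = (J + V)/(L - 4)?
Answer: 1/468 ≈ 0.0021368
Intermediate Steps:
n(J, L) = (-4 + J)/(-4 + L) (n(J, L) = (J - 4)/(L - 4) = (-4 + J)/(-4 + L))
F(Q, Y) = 4*Y²
1/(212 + F(n(6, 0), 8)) = 1/(212 + 4*8²) = 1/(212 + 4*64) = 1/(212 + 256) = 1/468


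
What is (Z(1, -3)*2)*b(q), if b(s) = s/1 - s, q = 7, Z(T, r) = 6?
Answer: 0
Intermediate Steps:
b(s) = 0 (b(s) = s*1 - s = s - s = 0)
(Z(1, -3)*2)*b(q) = (6*2)*0 = 12*0 = 0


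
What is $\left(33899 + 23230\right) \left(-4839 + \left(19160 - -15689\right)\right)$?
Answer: $1714441290$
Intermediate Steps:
$\left(33899 + 23230\right) \left(-4839 + \left(19160 - -15689\right)\right) = 57129 \left(-4839 + \left(19160 + 15689\right)\right) = 57129 \left(-4839 + 34849\right) = 57129 \cdot 30010 = 1714441290$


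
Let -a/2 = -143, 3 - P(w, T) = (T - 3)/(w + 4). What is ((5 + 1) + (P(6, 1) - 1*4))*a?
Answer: 7436/5 ≈ 1487.2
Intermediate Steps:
P(w, T) = 3 - (-3 + T)/(4 + w) (P(w, T) = 3 - (T - 3)/(w + 4) = 3 - (-3 + T)/(4 + w))
a = 286 (a = -2*(-143) = 286)
((5 + 1) + (P(6, 1) - 1*4))*a = ((5 + 1) + ((15 - 1*1 + 3*6)/(4 + 6) - 1*4))*286 = (6 + ((15 - 1 + 18)/10 - 4))*286 = (6 + ((1/10)*32 - 4))*286 = (6 + (16/5 - 4))*286 = (6 - 4/5)*286 = (26/5)*286 = 7436/5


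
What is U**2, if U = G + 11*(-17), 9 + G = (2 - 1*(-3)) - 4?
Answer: 38025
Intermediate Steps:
G = -8 (G = -9 + ((2 - 1*(-3)) - 4) = -9 + ((2 + 3) - 4) = -9 + (5 - 4) = -9 + 1 = -8)
U = -195 (U = -8 + 11*(-17) = -8 - 187 = -195)
U**2 = (-195)**2 = 38025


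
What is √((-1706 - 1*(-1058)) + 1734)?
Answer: √1086 ≈ 32.955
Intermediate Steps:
√((-1706 - 1*(-1058)) + 1734) = √((-1706 + 1058) + 1734) = √(-648 + 1734) = √1086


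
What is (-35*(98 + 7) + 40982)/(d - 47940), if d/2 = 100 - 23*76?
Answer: -37307/51236 ≈ -0.72814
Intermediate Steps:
d = -3296 (d = 2*(100 - 23*76) = 2*(100 - 1748) = 2*(-1648) = -3296)
(-35*(98 + 7) + 40982)/(d - 47940) = (-35*(98 + 7) + 40982)/(-3296 - 47940) = (-35*105 + 40982)/(-51236) = (-3675 + 40982)*(-1/51236) = 37307*(-1/51236) = -37307/51236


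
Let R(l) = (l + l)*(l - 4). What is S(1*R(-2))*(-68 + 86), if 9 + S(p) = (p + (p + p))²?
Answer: 93150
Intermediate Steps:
R(l) = 2*l*(-4 + l) (R(l) = (2*l)*(-4 + l) = 2*l*(-4 + l))
S(p) = -9 + 9*p² (S(p) = -9 + (p + (p + p))² = -9 + (p + 2*p)² = -9 + (3*p)² = -9 + 9*p²)
S(1*R(-2))*(-68 + 86) = (-9 + 9*(1*(2*(-2)*(-4 - 2)))²)*(-68 + 86) = (-9 + 9*(1*(2*(-2)*(-6)))²)*18 = (-9 + 9*(1*24)²)*18 = (-9 + 9*24²)*18 = (-9 + 9*576)*18 = (-9 + 5184)*18 = 5175*18 = 93150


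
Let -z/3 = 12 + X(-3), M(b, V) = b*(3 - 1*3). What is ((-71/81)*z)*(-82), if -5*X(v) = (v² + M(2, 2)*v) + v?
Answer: -11644/5 ≈ -2328.8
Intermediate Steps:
M(b, V) = 0 (M(b, V) = b*(3 - 3) = b*0 = 0)
X(v) = -v/5 - v²/5 (X(v) = -((v² + 0*v) + v)/5 = -((v² + 0) + v)/5 = -(v² + v)/5 = -(v + v²)/5 = -v/5 - v²/5)
z = -162/5 (z = -3*(12 - ⅕*(-3)*(1 - 3)) = -3*(12 - ⅕*(-3)*(-2)) = -3*(12 - 6/5) = -3*54/5 = -162/5 ≈ -32.400)
((-71/81)*z)*(-82) = (-71/81*(-162/5))*(-82) = (-71*1/81*(-162/5))*(-82) = -71/81*(-162/5)*(-82) = (142/5)*(-82) = -11644/5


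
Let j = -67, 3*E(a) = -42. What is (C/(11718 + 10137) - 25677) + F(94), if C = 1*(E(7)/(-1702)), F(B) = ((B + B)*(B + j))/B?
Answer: -476552055908/18598605 ≈ -25623.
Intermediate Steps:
E(a) = -14 (E(a) = (⅓)*(-42) = -14)
F(B) = -134 + 2*B (F(B) = ((B + B)*(B - 67))/B = ((2*B)*(-67 + B))/B = (2*B*(-67 + B))/B = -134 + 2*B)
C = 7/851 (C = 1*(-14/(-1702)) = 1*(-14*(-1/1702)) = 1*(7/851) = 7/851 ≈ 0.0082256)
(C/(11718 + 10137) - 25677) + F(94) = (7/(851*(11718 + 10137)) - 25677) + (-134 + 2*94) = ((7/851)/21855 - 25677) + (-134 + 188) = ((7/851)*(1/21855) - 25677) + 54 = (7/18598605 - 25677) + 54 = -477556380578/18598605 + 54 = -476552055908/18598605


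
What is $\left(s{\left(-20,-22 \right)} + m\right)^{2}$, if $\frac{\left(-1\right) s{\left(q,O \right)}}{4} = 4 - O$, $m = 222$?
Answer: $13924$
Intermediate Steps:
$s{\left(q,O \right)} = -16 + 4 O$ ($s{\left(q,O \right)} = - 4 \left(4 - O\right) = -16 + 4 O$)
$\left(s{\left(-20,-22 \right)} + m\right)^{2} = \left(\left(-16 + 4 \left(-22\right)\right) + 222\right)^{2} = \left(\left(-16 - 88\right) + 222\right)^{2} = \left(-104 + 222\right)^{2} = 118^{2} = 13924$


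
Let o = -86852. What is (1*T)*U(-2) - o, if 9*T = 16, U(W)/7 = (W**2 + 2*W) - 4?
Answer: 781220/9 ≈ 86802.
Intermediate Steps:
U(W) = -28 + 7*W**2 + 14*W (U(W) = 7*((W**2 + 2*W) - 4) = 7*(-4 + W**2 + 2*W) = -28 + 7*W**2 + 14*W)
T = 16/9 (T = (1/9)*16 = 16/9 ≈ 1.7778)
(1*T)*U(-2) - o = (1*(16/9))*(-28 + 7*(-2)**2 + 14*(-2)) - 1*(-86852) = 16*(-28 + 7*4 - 28)/9 + 86852 = 16*(-28 + 28 - 28)/9 + 86852 = (16/9)*(-28) + 86852 = -448/9 + 86852 = 781220/9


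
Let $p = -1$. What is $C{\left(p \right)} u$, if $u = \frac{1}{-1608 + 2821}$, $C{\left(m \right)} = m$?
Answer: $- \frac{1}{1213} \approx -0.0008244$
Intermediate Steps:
$u = \frac{1}{1213} \approx 0.0008244$
$C{\left(p \right)} u = \left(-1\right) \frac{1}{1213} = - \frac{1}{1213}$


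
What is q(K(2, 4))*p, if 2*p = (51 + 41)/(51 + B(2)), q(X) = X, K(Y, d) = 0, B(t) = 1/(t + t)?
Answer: 0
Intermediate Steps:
B(t) = 1/(2*t)
p = 184/205 (p = ((51 + 41)/(51 + (½)/2))/2 = (92/(51 + (½)*(½)))/2 = (92/(51 + ¼))/2 = (92/(205/4))/2 = (92*(4/205))/2 = (½)*(368/205) = 184/205 ≈ 0.89756)
q(K(2, 4))*p = 0*(184/205) = 0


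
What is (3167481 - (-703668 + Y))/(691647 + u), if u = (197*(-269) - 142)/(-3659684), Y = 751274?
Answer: 11417756619500/2531209512683 ≈ 4.5108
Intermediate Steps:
u = 53135/3659684 (u = (-52993 - 142)*(-1/3659684) = -53135*(-1/3659684) = 53135/3659684 ≈ 0.014519)
(3167481 - (-703668 + Y))/(691647 + u) = (3167481 - (-703668 + 751274))/(691647 + 53135/3659684) = (3167481 - 1*47606)/(2531209512683/3659684) = (3167481 - 47606)*(3659684/2531209512683) = 3119875*(3659684/2531209512683) = 11417756619500/2531209512683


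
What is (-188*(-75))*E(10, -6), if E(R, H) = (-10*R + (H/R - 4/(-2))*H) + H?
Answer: -1613040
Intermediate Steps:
E(R, H) = H - 10*R + H*(2 + H/R) (E(R, H) = (-10*R + (H/R - 4*(-½))*H) + H = (-10*R + (H/R + 2)*H) + H = (-10*R + (2 + H/R)*H) + H = (-10*R + H*(2 + H/R)) + H = H - 10*R + H*(2 + H/R))
(-188*(-75))*E(10, -6) = (-188*(-75))*(-10*10 + 3*(-6) + (-6)²/10) = 14100*(-100 - 18 + 36*(⅒)) = 14100*(-100 - 18 + 18/5) = 14100*(-572/5) = -1613040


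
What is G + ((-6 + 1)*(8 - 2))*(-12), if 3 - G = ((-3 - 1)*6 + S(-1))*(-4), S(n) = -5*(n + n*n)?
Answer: 267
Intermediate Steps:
S(n) = -5*n - 5*n² (S(n) = -5*(n + n²) = -5*n - 5*n²)
G = -93 (G = 3 - ((-3 - 1)*6 - 5*(-1)*(1 - 1))*(-4) = 3 - (-4*6 - 5*(-1)*0)*(-4) = 3 - (-24 + 0)*(-4) = 3 - (-24)*(-4) = 3 - 1*96 = 3 - 96 = -93)
G + ((-6 + 1)*(8 - 2))*(-12) = -93 + ((-6 + 1)*(8 - 2))*(-12) = -93 - 5*6*(-12) = -93 - 30*(-12) = -93 + 360 = 267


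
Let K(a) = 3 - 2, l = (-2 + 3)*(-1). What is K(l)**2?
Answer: 1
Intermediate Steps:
l = -1 (l = 1*(-1) = -1)
K(a) = 1
K(l)**2 = 1**2 = 1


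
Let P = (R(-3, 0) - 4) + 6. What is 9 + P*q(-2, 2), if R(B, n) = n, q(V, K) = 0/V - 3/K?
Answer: 6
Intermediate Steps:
q(V, K) = -3/K (q(V, K) = 0 - 3/K = -3/K)
P = 2 (P = (0 - 4) + 6 = -4 + 6 = 2)
9 + P*q(-2, 2) = 9 + 2*(-3/2) = 9 - 3 = 6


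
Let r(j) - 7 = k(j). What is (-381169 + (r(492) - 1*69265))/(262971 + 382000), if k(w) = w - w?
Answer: -450427/644971 ≈ -0.69837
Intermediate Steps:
k(w) = 0
r(j) = 7 (r(j) = 7 + 0 = 7)
(-381169 + (r(492) - 1*69265))/(262971 + 382000) = (-381169 + (7 - 1*69265))/(262971 + 382000) = (-381169 + (7 - 69265))/644971 = (-381169 - 69258)*(1/644971) = -450427*1/644971 = -450427/644971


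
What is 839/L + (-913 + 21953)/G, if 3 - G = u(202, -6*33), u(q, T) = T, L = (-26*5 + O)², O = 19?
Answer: 86467493/825507 ≈ 104.74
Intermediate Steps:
L = 12321 (L = (-26*5 + 19)² = (-130 + 19)² = (-111)² = 12321)
G = 201 (G = 3 - (-6)*33 = 3 - 1*(-198) = 3 + 198 = 201)
839/L + (-913 + 21953)/G = 839/12321 + (-913 + 21953)/201 = 839*(1/12321) + 21040*(1/201) = 839/12321 + 21040/201 = 86467493/825507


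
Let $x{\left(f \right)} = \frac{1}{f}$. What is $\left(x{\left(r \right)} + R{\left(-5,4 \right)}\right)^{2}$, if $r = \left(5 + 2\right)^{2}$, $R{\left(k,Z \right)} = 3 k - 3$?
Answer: $\frac{776161}{2401} \approx 323.27$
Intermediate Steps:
$R{\left(k,Z \right)} = -3 + 3 k$
$r = 49$ ($r = 7^{2} = 49$)
$\left(x{\left(r \right)} + R{\left(-5,4 \right)}\right)^{2} = \left(\frac{1}{49} + \left(-3 + 3 \left(-5\right)\right)\right)^{2} = \left(\frac{1}{49} - 18\right)^{2} = \left(- \frac{881}{49}\right)^{2} = \frac{776161}{2401}$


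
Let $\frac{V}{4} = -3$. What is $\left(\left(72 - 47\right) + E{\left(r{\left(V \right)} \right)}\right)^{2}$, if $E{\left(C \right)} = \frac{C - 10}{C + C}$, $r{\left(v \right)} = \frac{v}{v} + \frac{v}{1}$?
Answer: $\frac{326041}{484} \approx 673.64$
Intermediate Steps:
$V = -12$ ($V = 4 \left(-3\right) = -12$)
$r{\left(v \right)} = 1 + v$ ($r{\left(v \right)} = 1 + v 1 = 1 + v$)
$E{\left(C \right)} = \frac{-10 + C}{2 C}$
$\left(\left(72 - 47\right) + E{\left(r{\left(V \right)} \right)}\right)^{2} = \left(\left(72 - 47\right) + \frac{-10 + \left(1 - 12\right)}{2 \left(1 - 12\right)}\right)^{2} = \left(\left(72 - 47\right) + \frac{-10 - 11}{2 \left(-11\right)}\right)^{2} = \left(25 + \frac{1}{2} \left(- \frac{1}{11}\right) \left(-21\right)\right)^{2} = \left(25 + \frac{21}{22}\right)^{2} = \left(\frac{571}{22}\right)^{2} = \frac{326041}{484}$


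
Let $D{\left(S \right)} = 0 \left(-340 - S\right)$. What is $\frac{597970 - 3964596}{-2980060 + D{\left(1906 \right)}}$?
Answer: $\frac{1683313}{1490030} \approx 1.1297$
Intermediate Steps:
$D{\left(S \right)} = 0$
$\frac{597970 - 3964596}{-2980060 + D{\left(1906 \right)}} = \frac{597970 - 3964596}{-2980060 + 0} = - \frac{3366626}{-2980060} = \left(-3366626\right) \left(- \frac{1}{2980060}\right) = \frac{1683313}{1490030}$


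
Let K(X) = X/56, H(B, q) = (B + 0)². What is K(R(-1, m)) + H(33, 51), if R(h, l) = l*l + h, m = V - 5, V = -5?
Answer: 61083/56 ≈ 1090.8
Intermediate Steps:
m = -10 (m = -5 - 5 = -10)
H(B, q) = B²
R(h, l) = h + l² (R(h, l) = l² + h = h + l²)
K(X) = X/56 (K(X) = X*(1/56) = X/56)
K(R(-1, m)) + H(33, 51) = (-1 + (-10)²)/56 + 33² = (-1 + 100)/56 + 1089 = (1/56)*99 + 1089 = 99/56 + 1089 = 61083/56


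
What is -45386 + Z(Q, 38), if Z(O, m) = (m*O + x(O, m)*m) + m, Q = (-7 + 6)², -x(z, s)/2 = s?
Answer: -48198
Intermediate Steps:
x(z, s) = -2*s
Q = 1 (Q = (-1)² = 1)
Z(O, m) = m - 2*m² + O*m (Z(O, m) = (m*O + (-2*m)*m) + m = (O*m - 2*m²) + m = (-2*m² + O*m) + m = m - 2*m² + O*m)
-45386 + Z(Q, 38) = -45386 + 38*(1 + 1 - 2*38) = -45386 + 38*(1 + 1 - 76) = -45386 + 38*(-74) = -45386 - 2812 = -48198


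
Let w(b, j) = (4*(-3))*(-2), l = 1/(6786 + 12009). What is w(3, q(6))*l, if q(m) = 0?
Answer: 8/6265 ≈ 0.0012769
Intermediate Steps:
l = 1/18795 ≈ 5.3206e-5
w(b, j) = 24 (w(b, j) = -12*(-2) = 24)
w(3, q(6))*l = 24*(1/18795) = 8/6265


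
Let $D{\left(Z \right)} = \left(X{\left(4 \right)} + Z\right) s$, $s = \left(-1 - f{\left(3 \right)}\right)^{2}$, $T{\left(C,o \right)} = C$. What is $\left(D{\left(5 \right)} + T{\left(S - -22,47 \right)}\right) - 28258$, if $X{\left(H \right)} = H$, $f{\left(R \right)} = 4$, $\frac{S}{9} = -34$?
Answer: $-28317$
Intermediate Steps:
$S = -306$ ($S = 9 \left(-34\right) = -306$)
$s = 25$ ($s = \left(-1 - 4\right)^{2} = \left(-5\right)^{2} = 25$)
$D{\left(Z \right)} = 100 + 25 Z$ ($D{\left(Z \right)} = \left(4 + Z\right) 25 = 100 + 25 Z$)
$\left(D{\left(5 \right)} + T{\left(S - -22,47 \right)}\right) - 28258 = \left(\left(100 + 25 \cdot 5\right) - 284\right) - 28258 = \left(\left(100 + 125\right) + \left(-306 + 22\right)\right) - 28258 = \left(225 - 284\right) - 28258 = -59 - 28258 = -28317$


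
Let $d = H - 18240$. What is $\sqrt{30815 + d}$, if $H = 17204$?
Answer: $\sqrt{29779} \approx 172.57$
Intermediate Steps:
$d = -1036$ ($d = 17204 - 18240 = -1036$)
$\sqrt{30815 + d} = \sqrt{30815 - 1036} = \sqrt{29779}$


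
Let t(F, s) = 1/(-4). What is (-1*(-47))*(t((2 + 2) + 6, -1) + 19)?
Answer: 3525/4 ≈ 881.25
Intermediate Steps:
t(F, s) = -¼
(-1*(-47))*(t((2 + 2) + 6, -1) + 19) = (-1*(-47))*(-¼ + 19) = 47*(75/4) = 3525/4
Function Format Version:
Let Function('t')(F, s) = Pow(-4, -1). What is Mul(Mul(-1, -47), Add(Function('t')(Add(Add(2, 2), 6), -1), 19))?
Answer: Rational(3525, 4) ≈ 881.25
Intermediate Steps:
Function('t')(F, s) = Rational(-1, 4)
Mul(Mul(-1, -47), Add(Function('t')(Add(Add(2, 2), 6), -1), 19)) = Mul(Mul(-1, -47), Add(Rational(-1, 4), 19)) = Mul(47, Rational(75, 4)) = Rational(3525, 4)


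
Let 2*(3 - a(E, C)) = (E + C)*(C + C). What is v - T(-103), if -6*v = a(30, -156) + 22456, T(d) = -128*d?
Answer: -81907/6 ≈ -13651.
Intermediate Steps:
a(E, C) = 3 - C*(C + E) (a(E, C) = 3 - (E + C)*(C + C)/2 = 3 - (C + E)*2*C/2 = 3 - C*(C + E))
v = -2803/6 (v = -((3 - 1*(-156)² - 1*(-156)*30) + 22456)/6 = -((3 - 1*24336 + 4680) + 22456)/6 = -((3 - 24336 + 4680) + 22456)/6 = -(-19653 + 22456)/6 = -⅙*2803 = -2803/6 ≈ -467.17)
v - T(-103) = -2803/6 - (-128)*(-103) = -2803/6 - 1*13184 = -2803/6 - 13184 = -81907/6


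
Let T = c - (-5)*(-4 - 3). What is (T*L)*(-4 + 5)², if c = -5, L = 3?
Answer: -120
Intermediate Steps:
T = -40 (T = -5 - (-5)*(-4 - 3) = -5 - (-5)*(-7) = -5 - 1*35 = -5 - 35 = -40)
(T*L)*(-4 + 5)² = (-40*3)*(-4 + 5)² = -120*1² = -120*1 = -120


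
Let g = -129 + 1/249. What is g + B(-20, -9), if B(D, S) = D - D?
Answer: -32120/249 ≈ -129.00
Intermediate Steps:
B(D, S) = 0
g = -32120/249 (g = -129 + 1/249 = -32120/249 ≈ -129.00)
g + B(-20, -9) = -32120/249 + 0 = -32120/249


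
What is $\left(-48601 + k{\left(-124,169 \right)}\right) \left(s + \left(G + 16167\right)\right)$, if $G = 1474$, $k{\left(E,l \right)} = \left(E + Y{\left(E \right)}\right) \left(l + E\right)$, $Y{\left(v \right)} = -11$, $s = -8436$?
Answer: $-503292580$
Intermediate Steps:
$k{\left(E,l \right)} = \left(-11 + E\right) \left(E + l\right)$ ($k{\left(E,l \right)} = \left(E - 11\right) \left(l + E\right) = \left(-11 + E\right) \left(E + l\right)$)
$\left(-48601 + k{\left(-124,169 \right)}\right) \left(s + \left(G + 16167\right)\right) = \left(-48601 - \left(21451 - 15376\right)\right) \left(-8436 + \left(1474 + 16167\right)\right) = \left(-48601 + \left(15376 + 1364 - 1859 - 20956\right)\right) \left(-8436 + 17641\right) = \left(-48601 - 6075\right) 9205 = \left(-54676\right) 9205 = -503292580$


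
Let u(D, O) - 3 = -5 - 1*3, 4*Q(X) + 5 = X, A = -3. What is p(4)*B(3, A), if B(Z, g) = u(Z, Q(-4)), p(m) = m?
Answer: -20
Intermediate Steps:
Q(X) = -5/4 + X/4
u(D, O) = -5 (u(D, O) = 3 + (-5 - 1*3) = 3 + (-5 - 3) = 3 - 8 = -5)
B(Z, g) = -5
p(4)*B(3, A) = 4*(-5) = -20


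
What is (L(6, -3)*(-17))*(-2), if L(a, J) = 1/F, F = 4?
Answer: 17/2 ≈ 8.5000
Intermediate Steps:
L(a, J) = 1/4
(L(6, -3)*(-17))*(-2) = ((1/4)*(-17))*(-2) = -17/4*(-2) = 17/2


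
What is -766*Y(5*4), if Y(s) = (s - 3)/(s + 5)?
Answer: -13022/25 ≈ -520.88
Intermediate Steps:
Y(s) = (-3 + s)/(5 + s)
-766*Y(5*4) = -766*(-3 + 5*4)/(5 + 5*4) = -766*(-3 + 20)/(5 + 20) = -766*17/25 = -13022/25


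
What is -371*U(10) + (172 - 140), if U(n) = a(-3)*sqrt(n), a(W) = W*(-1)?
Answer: 32 - 1113*sqrt(10) ≈ -3487.6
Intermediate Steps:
a(W) = -W
U(n) = 3*sqrt(n) (U(n) = (-1*(-3))*sqrt(n) = 3*sqrt(n))
-371*U(10) + (172 - 140) = -1113*sqrt(10) + (172 - 140) = -1113*sqrt(10) + 32 = 32 - 1113*sqrt(10)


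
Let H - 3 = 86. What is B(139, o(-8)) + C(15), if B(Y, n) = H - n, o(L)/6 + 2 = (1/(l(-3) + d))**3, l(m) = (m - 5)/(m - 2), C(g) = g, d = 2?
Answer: 112627/972 ≈ 115.87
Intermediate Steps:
l(m) = (-5 + m)/(-2 + m)
H = 89 (H = 3 + 86 = 89)
o(L) = -11539/972 (o(L) = -12 + 6*(1/((-5 - 3)/(-2 - 3) + 2))**3 = -12 + 6*(1/(-8/(-5) + 2))**3 = -12 + 6*(1/(-1/5*(-8) + 2))**3 = -12 + 6*(1/(8/5 + 2))**3 = -12 + 6*(1/(18/5))**3 = -12 + 6*(5/18)**3 = -12 + 6*(125/5832) = -12 + 125/972 = -11539/972)
B(Y, n) = 89 - n
B(139, o(-8)) + C(15) = (89 - 1*(-11539/972)) + 15 = (89 + 11539/972) + 15 = 98047/972 + 15 = 112627/972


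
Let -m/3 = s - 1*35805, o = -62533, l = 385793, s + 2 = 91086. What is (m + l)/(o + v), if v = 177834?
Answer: 219956/115301 ≈ 1.9077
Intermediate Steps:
s = 91084 (s = -2 + 91086 = 91084)
m = -165837 (m = -3*(91084 - 1*35805) = -3*(91084 - 35805) = -3*55279 = -165837)
(m + l)/(o + v) = (-165837 + 385793)/(-62533 + 177834) = 219956/115301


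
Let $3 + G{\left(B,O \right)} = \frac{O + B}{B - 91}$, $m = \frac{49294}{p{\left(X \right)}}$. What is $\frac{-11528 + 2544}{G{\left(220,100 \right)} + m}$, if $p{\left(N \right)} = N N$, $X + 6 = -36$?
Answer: $- \frac{6953616}{21227} \approx -327.58$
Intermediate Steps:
$X = -42$ ($X = -6 - 36 = -42$)
$p{\left(N \right)} = N^{2}$
$m = \frac{503}{18}$ ($m = \frac{49294}{\left(-42\right)^{2}} = \frac{49294}{1764} = 49294 \cdot \frac{1}{1764} = \frac{503}{18} \approx 27.944$)
$G{\left(B,O \right)} = -3 + \frac{B + O}{-91 + B}$ ($G{\left(B,O \right)} = -3 + \frac{O + B}{B - 91} = -3 + \frac{B + O}{-91 + B}$)
$\frac{-11528 + 2544}{G{\left(220,100 \right)} + m} = \frac{-11528 + 2544}{\frac{273 + 100 - 440}{-91 + 220} + \frac{503}{18}} = - \frac{8984}{\frac{273 + 100 - 440}{129} + \frac{503}{18}} = - \frac{8984}{\frac{1}{129} \left(-67\right) + \frac{503}{18}} = - \frac{8984}{- \frac{67}{129} + \frac{503}{18}} = - \frac{8984}{\frac{21227}{774}} = \left(-8984\right) \frac{774}{21227} = - \frac{6953616}{21227}$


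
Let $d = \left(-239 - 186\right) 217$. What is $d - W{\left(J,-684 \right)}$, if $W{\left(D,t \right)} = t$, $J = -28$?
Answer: $-91541$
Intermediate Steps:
$d = -92225$ ($d = \left(-425\right) 217 = -92225$)
$d - W{\left(J,-684 \right)} = -92225 - -684 = -92225 + 684 = -91541$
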